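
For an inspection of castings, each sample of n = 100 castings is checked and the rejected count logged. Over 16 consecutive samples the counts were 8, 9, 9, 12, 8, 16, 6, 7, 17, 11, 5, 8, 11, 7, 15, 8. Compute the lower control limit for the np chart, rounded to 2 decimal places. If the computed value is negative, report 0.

0.89

p̄ = Σdᵢ / (k·n) = 157 / (16 × 100) = 0.09813
LCL = np̄ − 3·√(np̄(1−p̄)) = 9.8125 − 3 × 2.9748 = 0.8880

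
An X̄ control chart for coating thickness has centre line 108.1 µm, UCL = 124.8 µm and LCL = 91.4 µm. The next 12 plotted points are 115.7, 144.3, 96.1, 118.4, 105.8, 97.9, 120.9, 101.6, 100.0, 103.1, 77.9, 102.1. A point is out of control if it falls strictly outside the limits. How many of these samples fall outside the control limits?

Compare each point to [91.4, 124.8]: sample 2 = 144.3 > UCL; sample 11 = 77.9 < LCL.

2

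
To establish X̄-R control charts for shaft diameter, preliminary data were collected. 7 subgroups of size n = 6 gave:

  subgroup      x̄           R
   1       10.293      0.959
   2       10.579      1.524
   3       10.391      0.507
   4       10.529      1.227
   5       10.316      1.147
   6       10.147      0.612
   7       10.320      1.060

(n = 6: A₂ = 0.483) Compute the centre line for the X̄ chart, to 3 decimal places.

10.368

X̄̄ = (10.293 + 10.579 + 10.391 + 10.529 + 10.316 + 10.147 + 10.320) / 7 = 72.5750 / 7 = 10.3679
CL = X̄̄ = 10.3679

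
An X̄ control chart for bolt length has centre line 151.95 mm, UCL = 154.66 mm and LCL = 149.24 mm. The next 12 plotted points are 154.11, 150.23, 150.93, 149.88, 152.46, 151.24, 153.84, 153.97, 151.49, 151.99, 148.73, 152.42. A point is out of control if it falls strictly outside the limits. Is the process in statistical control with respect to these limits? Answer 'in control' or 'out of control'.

Compare each point to [149.24, 154.66]: sample 11 = 148.73 < LCL.

out of control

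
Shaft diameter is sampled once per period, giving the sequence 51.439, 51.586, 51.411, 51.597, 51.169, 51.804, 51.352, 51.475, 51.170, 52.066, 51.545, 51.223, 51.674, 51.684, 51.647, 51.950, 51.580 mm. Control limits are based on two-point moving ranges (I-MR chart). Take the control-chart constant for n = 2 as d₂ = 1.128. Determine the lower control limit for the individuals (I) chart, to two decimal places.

50.66

X̄ = (51.439 + 51.586 + 51.411 + 51.597 + 51.169 + 51.804 + 51.352 + 51.475 + 51.170 + 52.066 + 51.545 + 51.223 + 51.674 + 51.684 + 51.647 + 51.950 + 51.580) / 17 = 51.5513
Moving ranges: 0.147, 0.175, 0.186, 0.428, 0.635, 0.452, 0.123, 0.305, 0.896, 0.521, 0.322, 0.451, 0.010, 0.037, 0.303, 0.370; M̄R̄ = 5.3610 / 16 = 0.3351
LCL = X̄ − 3·M̄R̄/d₂ = 51.5513 − 3 × 0.3351 / 1.128 = 50.6602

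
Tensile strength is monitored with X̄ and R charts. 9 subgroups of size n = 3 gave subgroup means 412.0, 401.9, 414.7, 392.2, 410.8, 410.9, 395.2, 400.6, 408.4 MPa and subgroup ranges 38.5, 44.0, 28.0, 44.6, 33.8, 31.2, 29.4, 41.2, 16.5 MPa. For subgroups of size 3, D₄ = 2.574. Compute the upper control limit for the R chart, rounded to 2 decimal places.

87.86

R̄ = (38.5 + 44.0 + 28.0 + 44.6 + 33.8 + 31.2 + 29.4 + 41.2 + 16.5) / 9 = 307.2000 / 9 = 34.1333
UCL_R = D₄·R̄ = 2.574 × 34.1333 = 87.8592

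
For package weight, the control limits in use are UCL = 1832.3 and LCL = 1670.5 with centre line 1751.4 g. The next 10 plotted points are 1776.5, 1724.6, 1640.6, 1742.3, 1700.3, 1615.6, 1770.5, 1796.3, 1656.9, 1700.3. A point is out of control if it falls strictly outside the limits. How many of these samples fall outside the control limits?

Compare each point to [1670.5, 1832.3]: sample 3 = 1640.6 < LCL; sample 6 = 1615.6 < LCL; sample 9 = 1656.9 < LCL.

3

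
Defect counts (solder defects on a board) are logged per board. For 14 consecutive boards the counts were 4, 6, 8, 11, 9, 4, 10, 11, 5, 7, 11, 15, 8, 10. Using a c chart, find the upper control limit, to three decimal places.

17.246

c̄ = (4 + 6 + 8 + 11 + 9 + 4 + 10 + 11 + 5 + 7 + 11 + 15 + 8 + 10) / 14 = 119 / 14 = 8.5000
UCL = c̄ + 3√c̄ = 8.5000 + 3 × √8.5000 = 8.5000 + 3 × 2.9155 = 17.2464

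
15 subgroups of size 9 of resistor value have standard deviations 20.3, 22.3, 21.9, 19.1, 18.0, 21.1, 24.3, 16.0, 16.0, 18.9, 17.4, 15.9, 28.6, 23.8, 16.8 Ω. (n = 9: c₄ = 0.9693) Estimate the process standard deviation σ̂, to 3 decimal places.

20.661

s̄ = (20.3 + 22.3 + 21.9 + 19.1 + 18.0 + 21.1 + 24.3 + 16.0 + 16.0 + 18.9 + 17.4 + 15.9 + 28.6 + 23.8 + 16.8) / 15 = 20.0267
σ̂ = s̄ / c₄ = 20.0267 / 0.9693 = 20.6610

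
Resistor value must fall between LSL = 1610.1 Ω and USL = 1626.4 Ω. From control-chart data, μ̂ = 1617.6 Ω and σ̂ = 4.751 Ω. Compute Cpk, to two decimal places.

Cpu = (USL − μ̂) / (3σ̂) = (1626.4 − 1617.6) / (3 × 4.751) = 0.6174; Cpl = (μ̂ − LSL) / (3σ̂) = (1617.6 − 1610.1) / (3 × 4.751) = 0.5262; Cpk = min(Cpu, Cpl) = 0.5262

0.53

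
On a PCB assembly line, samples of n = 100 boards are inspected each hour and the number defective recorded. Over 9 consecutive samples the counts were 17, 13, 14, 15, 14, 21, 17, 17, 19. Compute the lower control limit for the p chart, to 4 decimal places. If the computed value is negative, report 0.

p̄ = Σdᵢ / (k·n) = 147 / (9 × 100) = 0.16333
LCL = p̄ − 3·√(p̄(1−p̄)/n) = 0.16333 − 3 × 0.03697 = 0.05243

0.0524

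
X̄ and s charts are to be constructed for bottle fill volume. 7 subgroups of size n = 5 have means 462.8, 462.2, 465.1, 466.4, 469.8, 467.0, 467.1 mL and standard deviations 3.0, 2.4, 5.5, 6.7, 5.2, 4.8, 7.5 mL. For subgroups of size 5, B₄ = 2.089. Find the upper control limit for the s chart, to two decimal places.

10.47

s̄ = (3.0 + 2.4 + 5.5 + 6.7 + 5.2 + 4.8 + 7.5) / 7 = 5.0143
UCL_s = B₄·s̄ = 2.089 × 5.0143 = 10.4748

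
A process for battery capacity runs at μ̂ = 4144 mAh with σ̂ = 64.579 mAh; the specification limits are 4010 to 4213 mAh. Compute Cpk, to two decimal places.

Cpu = (USL − μ̂) / (3σ̂) = (4213 − 4144) / (3 × 64.579) = 0.3562; Cpl = (μ̂ − LSL) / (3σ̂) = (4144 − 4010) / (3 × 64.579) = 0.6917; Cpk = min(Cpu, Cpl) = 0.3562

0.36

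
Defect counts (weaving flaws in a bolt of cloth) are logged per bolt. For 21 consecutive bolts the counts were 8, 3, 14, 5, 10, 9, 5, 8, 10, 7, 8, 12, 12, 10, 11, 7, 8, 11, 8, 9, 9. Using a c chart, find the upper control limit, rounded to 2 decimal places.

c̄ = (8 + 3 + 14 + 5 + 10 + 9 + 5 + 8 + 10 + 7 + 8 + 12 + 12 + 10 + 11 + 7 + 8 + 11 + 8 + 9 + 9) / 21 = 184 / 21 = 8.7619
UCL = c̄ + 3√c̄ = 8.7619 + 3 × √8.7619 = 8.7619 + 3 × 2.9601 = 17.6421

17.64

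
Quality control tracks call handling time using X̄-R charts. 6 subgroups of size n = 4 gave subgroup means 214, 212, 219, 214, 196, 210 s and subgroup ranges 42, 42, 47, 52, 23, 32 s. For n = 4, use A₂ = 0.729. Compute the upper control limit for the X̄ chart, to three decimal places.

X̄̄ = (214 + 212 + 219 + 214 + 196 + 210) / 6 = 1265.0000 / 6 = 210.8333
R̄ = (42 + 42 + 47 + 52 + 23 + 32) / 6 = 238.0000 / 6 = 39.6667
UCL = X̄̄ + A₂·R̄ = 210.8333 + 0.729 × 39.6667 = 239.7503

239.750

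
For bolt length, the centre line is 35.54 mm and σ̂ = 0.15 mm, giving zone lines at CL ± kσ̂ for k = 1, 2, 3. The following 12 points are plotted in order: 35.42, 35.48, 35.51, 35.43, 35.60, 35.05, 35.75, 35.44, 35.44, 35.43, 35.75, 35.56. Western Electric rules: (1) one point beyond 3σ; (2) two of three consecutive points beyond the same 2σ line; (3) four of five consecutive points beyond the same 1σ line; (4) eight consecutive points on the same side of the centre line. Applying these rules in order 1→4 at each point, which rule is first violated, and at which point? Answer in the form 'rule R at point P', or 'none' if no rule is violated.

Zone of each point (C = within 1σ̂, B = 1σ̂–2σ̂, A = 2σ̂–3σ̂, * = beyond 3σ̂; sign = side of CL): 1:-C, 2:-C, 3:-C, 4:-C, 5:+C, 6:-*, 7:+B, 8:-C, 9:-C, 10:-C, 11:+B, 12:+C
Rule 1 (one point beyond the 3σ limits) is satisfied at point 6.

rule 1 at point 6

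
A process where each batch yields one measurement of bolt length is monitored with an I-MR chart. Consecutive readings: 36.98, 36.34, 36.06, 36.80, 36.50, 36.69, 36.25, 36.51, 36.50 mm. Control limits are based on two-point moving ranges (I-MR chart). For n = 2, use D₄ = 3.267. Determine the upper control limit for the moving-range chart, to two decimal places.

Moving ranges: 0.64, 0.28, 0.74, 0.30, 0.19, 0.44, 0.26, 0.01; M̄R̄ = 2.8600 / 8 = 0.3575
UCL_MR = D₄·M̄R̄ = 3.267 × 0.3575 = 1.1680

1.17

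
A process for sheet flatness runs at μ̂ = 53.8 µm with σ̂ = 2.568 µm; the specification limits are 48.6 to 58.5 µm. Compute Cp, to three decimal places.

0.643

Cp = (USL − LSL) / (6σ̂) = (58.5 − 48.6) / (6 × 2.568) = 9.9000 / 15.4080 = 0.6425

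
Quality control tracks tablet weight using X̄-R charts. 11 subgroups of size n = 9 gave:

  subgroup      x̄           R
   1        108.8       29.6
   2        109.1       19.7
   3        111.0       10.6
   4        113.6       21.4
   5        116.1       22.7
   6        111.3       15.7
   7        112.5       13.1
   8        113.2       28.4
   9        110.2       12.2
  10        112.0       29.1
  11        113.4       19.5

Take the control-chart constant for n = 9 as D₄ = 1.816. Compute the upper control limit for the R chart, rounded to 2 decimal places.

R̄ = (29.6 + 19.7 + 10.6 + 21.4 + 22.7 + 15.7 + 13.1 + 28.4 + 12.2 + 29.1 + 19.5) / 11 = 222.0000 / 11 = 20.1818
UCL_R = D₄·R̄ = 1.816 × 20.1818 = 36.6502

36.65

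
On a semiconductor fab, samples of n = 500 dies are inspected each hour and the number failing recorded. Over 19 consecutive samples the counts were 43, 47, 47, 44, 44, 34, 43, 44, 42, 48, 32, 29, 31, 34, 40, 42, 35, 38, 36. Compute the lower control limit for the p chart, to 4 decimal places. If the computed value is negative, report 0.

p̄ = Σdᵢ / (k·n) = 753 / (19 × 500) = 0.07926
LCL = p̄ − 3·√(p̄(1−p̄)/n) = 0.07926 − 3 × 0.01208 = 0.04302

0.0430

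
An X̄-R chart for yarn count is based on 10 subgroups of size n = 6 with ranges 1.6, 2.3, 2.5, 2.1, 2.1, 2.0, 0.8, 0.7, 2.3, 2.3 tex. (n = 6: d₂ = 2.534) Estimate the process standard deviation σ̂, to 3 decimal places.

0.738

R̄ = (1.6 + 2.3 + 2.5 + 2.1 + 2.1 + 2.0 + 0.8 + 0.7 + 2.3 + 2.3) / 10 = 1.8700
σ̂ = R̄ / d₂ = 1.8700 / 2.534 = 0.7380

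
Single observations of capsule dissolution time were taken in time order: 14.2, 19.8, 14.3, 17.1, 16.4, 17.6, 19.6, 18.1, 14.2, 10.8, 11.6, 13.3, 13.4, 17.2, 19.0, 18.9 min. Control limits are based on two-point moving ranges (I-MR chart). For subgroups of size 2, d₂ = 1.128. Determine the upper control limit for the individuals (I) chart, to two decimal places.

X̄ = (14.2 + 19.8 + 14.3 + 17.1 + 16.4 + 17.6 + 19.6 + 18.1 + 14.2 + 10.8 + 11.6 + 13.3 + 13.4 + 17.2 + 19.0 + 18.9) / 16 = 15.9688
Moving ranges: 5.6, 5.5, 2.8, 0.7, 1.2, 2.0, 1.5, 3.9, 3.4, 0.8, 1.7, 0.1, 3.8, 1.8, 0.1; M̄R̄ = 34.9000 / 15 = 2.3267
UCL = X̄ + 3·M̄R̄/d₂ = 15.9688 + 3 × 2.3267 / 1.128 = 22.1567

22.16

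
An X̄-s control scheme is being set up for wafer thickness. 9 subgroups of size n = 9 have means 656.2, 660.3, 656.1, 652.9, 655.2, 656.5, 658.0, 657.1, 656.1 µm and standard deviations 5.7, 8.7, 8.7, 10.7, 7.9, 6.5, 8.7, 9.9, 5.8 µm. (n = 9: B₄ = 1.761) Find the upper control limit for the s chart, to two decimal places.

s̄ = (5.7 + 8.7 + 8.7 + 10.7 + 7.9 + 6.5 + 8.7 + 9.9 + 5.8) / 9 = 8.0667
UCL_s = B₄·s̄ = 1.761 × 8.0667 = 14.2054

14.21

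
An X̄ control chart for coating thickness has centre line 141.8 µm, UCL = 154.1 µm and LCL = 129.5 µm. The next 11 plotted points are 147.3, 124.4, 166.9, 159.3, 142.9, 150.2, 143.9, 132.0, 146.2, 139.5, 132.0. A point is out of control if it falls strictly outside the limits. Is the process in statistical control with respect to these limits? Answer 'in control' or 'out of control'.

Compare each point to [129.5, 154.1]: sample 2 = 124.4 < LCL; sample 3 = 166.9 > UCL; sample 4 = 159.3 > UCL.

out of control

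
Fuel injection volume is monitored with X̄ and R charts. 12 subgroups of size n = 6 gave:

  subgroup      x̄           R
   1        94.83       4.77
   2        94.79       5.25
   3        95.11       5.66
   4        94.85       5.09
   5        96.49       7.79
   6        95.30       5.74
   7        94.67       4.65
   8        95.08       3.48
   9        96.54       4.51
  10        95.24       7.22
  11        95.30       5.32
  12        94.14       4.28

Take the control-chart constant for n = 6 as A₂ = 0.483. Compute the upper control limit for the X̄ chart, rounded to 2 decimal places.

97.76

X̄̄ = (94.83 + 94.79 + 95.11 + 94.85 + 96.49 + 95.30 + 94.67 + 95.08 + 96.54 + 95.24 + 95.30 + 94.14) / 12 = 1142.3400 / 12 = 95.1950
R̄ = (4.77 + 5.25 + 5.66 + 5.09 + 7.79 + 5.74 + 4.65 + 3.48 + 4.51 + 7.22 + 5.32 + 4.28) / 12 = 63.7600 / 12 = 5.3133
UCL = X̄̄ + A₂·R̄ = 95.1950 + 0.483 × 5.3133 = 97.7613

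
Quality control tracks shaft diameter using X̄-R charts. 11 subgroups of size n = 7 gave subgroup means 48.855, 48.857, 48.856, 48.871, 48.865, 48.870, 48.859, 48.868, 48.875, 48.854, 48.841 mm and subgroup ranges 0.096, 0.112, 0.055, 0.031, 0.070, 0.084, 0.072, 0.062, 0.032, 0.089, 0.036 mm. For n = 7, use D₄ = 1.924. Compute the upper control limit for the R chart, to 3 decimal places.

R̄ = (0.096 + 0.112 + 0.055 + 0.031 + 0.070 + 0.084 + 0.072 + 0.062 + 0.032 + 0.089 + 0.036) / 11 = 0.7390 / 11 = 0.0672
UCL_R = D₄·R̄ = 1.924 × 0.0672 = 0.1293

0.129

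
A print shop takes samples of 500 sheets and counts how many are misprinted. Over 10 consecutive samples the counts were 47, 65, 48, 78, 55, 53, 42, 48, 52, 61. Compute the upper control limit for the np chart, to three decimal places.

75.873

p̄ = Σdᵢ / (k·n) = 549 / (10 × 500) = 0.10980
UCL = np̄ + 3·√(np̄(1−p̄)) = 54.9000 + 3 × √(54.9000×0.89020) = 54.9000 + 3 × 6.9908 = 75.8725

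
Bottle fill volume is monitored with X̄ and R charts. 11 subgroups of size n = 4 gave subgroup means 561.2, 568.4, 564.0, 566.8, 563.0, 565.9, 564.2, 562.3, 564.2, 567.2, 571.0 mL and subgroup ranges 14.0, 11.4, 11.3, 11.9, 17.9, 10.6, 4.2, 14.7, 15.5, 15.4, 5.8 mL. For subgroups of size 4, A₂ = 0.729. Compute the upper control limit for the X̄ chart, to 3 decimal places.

574.085

X̄̄ = (561.2 + 568.4 + 564.0 + 566.8 + 563.0 + 565.9 + 564.2 + 562.3 + 564.2 + 567.2 + 571.0) / 11 = 6218.2000 / 11 = 565.2909
R̄ = (14.0 + 11.4 + 11.3 + 11.9 + 17.9 + 10.6 + 4.2 + 14.7 + 15.5 + 15.4 + 5.8) / 11 = 132.7000 / 11 = 12.0636
UCL = X̄̄ + A₂·R̄ = 565.2909 + 0.729 × 12.0636 = 574.0853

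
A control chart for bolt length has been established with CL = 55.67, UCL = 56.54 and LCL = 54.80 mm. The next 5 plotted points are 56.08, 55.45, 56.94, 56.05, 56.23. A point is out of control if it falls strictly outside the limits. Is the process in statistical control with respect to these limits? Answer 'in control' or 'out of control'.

out of control

Compare each point to [54.80, 56.54]: sample 3 = 56.94 > UCL.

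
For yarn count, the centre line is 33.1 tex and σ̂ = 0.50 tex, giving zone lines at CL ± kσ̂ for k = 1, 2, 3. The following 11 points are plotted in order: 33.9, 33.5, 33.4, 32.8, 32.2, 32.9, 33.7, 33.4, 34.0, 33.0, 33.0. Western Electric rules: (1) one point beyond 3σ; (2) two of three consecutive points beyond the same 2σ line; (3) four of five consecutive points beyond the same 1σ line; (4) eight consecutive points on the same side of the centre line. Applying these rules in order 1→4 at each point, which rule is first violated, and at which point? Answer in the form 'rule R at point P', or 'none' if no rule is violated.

none

Zone of each point (C = within 1σ̂, B = 1σ̂–2σ̂, A = 2σ̂–3σ̂, * = beyond 3σ̂; sign = side of CL): 1:+B, 2:+C, 3:+C, 4:-C, 5:-B, 6:-C, 7:+B, 8:+C, 9:+B, 10:-C, 11:-C
No rule fires across all 11 points.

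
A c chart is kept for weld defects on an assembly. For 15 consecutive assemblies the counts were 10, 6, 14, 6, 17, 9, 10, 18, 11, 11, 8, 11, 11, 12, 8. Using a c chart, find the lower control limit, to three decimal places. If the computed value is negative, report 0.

c̄ = (10 + 6 + 14 + 6 + 17 + 9 + 10 + 18 + 11 + 11 + 8 + 11 + 11 + 12 + 8) / 15 = 162 / 15 = 10.8000
LCL = c̄ − 3√c̄ = 10.8000 − 3 × 3.2863 = 0.9410

0.941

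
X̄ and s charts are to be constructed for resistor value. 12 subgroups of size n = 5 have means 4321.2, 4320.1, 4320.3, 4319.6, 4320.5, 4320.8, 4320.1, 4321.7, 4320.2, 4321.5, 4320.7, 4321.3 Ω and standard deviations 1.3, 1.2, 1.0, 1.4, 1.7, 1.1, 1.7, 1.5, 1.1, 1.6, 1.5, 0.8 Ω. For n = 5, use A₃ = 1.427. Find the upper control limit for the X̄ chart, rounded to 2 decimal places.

X̄̄ = (4321.2 + 4320.1 + 4320.3 + 4319.6 + 4320.5 + 4320.8 + 4320.1 + 4321.7 + 4320.2 + 4321.5 + 4320.7 + 4321.3) / 12 = 4320.6667
s̄ = (1.3 + 1.2 + 1.0 + 1.4 + 1.7 + 1.1 + 1.7 + 1.5 + 1.1 + 1.6 + 1.5 + 0.8) / 12 = 1.3250
UCL = X̄̄ + A₃·s̄ = 4320.6667 + 1.427 × 1.3250 = 4322.5574

4322.56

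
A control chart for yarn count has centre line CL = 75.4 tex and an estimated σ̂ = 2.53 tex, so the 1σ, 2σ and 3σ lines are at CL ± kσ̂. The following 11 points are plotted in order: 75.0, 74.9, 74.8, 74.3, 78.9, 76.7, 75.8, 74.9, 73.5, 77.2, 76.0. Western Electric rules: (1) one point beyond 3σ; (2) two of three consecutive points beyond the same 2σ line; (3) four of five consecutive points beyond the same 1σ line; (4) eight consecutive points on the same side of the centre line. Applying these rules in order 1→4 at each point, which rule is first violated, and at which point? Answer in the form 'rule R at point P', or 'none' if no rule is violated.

none

Zone of each point (C = within 1σ̂, B = 1σ̂–2σ̂, A = 2σ̂–3σ̂, * = beyond 3σ̂; sign = side of CL): 1:-C, 2:-C, 3:-C, 4:-C, 5:+B, 6:+C, 7:+C, 8:-C, 9:-C, 10:+C, 11:+C
No rule fires across all 11 points.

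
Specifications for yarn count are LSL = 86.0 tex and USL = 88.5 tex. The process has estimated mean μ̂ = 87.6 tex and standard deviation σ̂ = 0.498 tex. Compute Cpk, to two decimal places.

Cpu = (USL − μ̂) / (3σ̂) = (88.5 − 87.6) / (3 × 0.498) = 0.6024; Cpl = (μ̂ − LSL) / (3σ̂) = (87.6 − 86.0) / (3 × 0.498) = 1.0710; Cpk = min(Cpu, Cpl) = 0.6024

0.60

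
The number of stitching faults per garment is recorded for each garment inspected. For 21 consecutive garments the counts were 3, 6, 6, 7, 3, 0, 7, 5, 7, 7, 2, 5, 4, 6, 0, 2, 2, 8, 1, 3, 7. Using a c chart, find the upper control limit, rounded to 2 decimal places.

c̄ = (3 + 6 + 6 + 7 + 3 + 0 + 7 + 5 + 7 + 7 + 2 + 5 + 4 + 6 + 0 + 2 + 2 + 8 + 1 + 3 + 7) / 21 = 91 / 21 = 4.3333
UCL = c̄ + 3√c̄ = 4.3333 + 3 × √4.3333 = 4.3333 + 3 × 2.0817 = 10.5783

10.58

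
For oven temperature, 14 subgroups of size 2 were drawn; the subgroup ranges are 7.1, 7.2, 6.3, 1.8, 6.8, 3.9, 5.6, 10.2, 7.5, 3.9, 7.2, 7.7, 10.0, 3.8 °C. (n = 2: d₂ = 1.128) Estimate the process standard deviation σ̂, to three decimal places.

R̄ = (7.1 + 7.2 + 6.3 + 1.8 + 6.8 + 3.9 + 5.6 + 10.2 + 7.5 + 3.9 + 7.2 + 7.7 + 10.0 + 3.8) / 14 = 6.3571
σ̂ = R̄ / d₂ = 6.3571 / 1.128 = 5.6358

5.636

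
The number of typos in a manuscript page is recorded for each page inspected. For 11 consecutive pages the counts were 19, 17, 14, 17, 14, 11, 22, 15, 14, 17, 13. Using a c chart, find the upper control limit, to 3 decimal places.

c̄ = (19 + 17 + 14 + 17 + 14 + 11 + 22 + 15 + 14 + 17 + 13) / 11 = 173 / 11 = 15.7273
UCL = c̄ + 3√c̄ = 15.7273 + 3 × √15.7273 = 15.7273 + 3 × 3.9658 = 27.6246

27.625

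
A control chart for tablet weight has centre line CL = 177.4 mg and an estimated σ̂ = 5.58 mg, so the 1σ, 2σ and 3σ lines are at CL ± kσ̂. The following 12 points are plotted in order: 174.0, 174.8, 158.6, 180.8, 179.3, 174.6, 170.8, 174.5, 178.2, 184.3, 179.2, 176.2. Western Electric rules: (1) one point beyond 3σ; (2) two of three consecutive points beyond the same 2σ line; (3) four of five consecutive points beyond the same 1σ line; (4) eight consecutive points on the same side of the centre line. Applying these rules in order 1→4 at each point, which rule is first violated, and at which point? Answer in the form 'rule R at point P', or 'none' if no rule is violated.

Zone of each point (C = within 1σ̂, B = 1σ̂–2σ̂, A = 2σ̂–3σ̂, * = beyond 3σ̂; sign = side of CL): 1:-C, 2:-C, 3:-*, 4:+C, 5:+C, 6:-C, 7:-B, 8:-C, 9:+C, 10:+B, 11:+C, 12:-C
Rule 1 (one point beyond the 3σ limits) is satisfied at point 3.

rule 1 at point 3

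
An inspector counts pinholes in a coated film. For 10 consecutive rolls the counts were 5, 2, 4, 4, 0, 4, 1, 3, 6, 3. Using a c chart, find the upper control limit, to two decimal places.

8.57

c̄ = (5 + 2 + 4 + 4 + 0 + 4 + 1 + 3 + 6 + 3) / 10 = 32 / 10 = 3.2000
UCL = c̄ + 3√c̄ = 3.2000 + 3 × √3.2000 = 3.2000 + 3 × 1.7889 = 8.5666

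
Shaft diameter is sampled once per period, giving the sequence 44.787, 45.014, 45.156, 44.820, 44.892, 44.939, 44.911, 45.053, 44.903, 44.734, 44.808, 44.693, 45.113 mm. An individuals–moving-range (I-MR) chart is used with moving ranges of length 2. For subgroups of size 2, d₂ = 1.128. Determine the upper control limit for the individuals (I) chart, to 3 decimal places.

45.335

X̄ = (44.787 + 45.014 + 45.156 + 44.820 + 44.892 + 44.939 + 44.911 + 45.053 + 44.903 + 44.734 + 44.808 + 44.693 + 45.113) / 13 = 44.9095
Moving ranges: 0.227, 0.142, 0.336, 0.072, 0.047, 0.028, 0.142, 0.150, 0.169, 0.074, 0.115, 0.420; M̄R̄ = 1.9220 / 12 = 0.1602
UCL = X̄ + 3·M̄R̄/d₂ = 44.9095 + 3 × 0.1602 / 1.128 = 45.3354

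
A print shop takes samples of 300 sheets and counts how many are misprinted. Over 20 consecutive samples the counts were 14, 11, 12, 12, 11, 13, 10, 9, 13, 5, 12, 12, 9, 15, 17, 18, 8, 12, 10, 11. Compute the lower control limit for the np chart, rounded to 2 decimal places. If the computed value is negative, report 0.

1.64

p̄ = Σdᵢ / (k·n) = 234 / (20 × 300) = 0.03900
LCL = np̄ − 3·√(np̄(1−p̄)) = 11.7000 − 3 × 3.3532 = 1.6405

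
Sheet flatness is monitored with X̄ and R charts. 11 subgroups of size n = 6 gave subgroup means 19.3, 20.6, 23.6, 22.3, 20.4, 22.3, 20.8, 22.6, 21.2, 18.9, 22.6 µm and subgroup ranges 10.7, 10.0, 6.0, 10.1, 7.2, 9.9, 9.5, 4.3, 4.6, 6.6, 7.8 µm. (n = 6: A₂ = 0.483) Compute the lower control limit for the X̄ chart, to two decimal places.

17.52

X̄̄ = (19.3 + 20.6 + 23.6 + 22.3 + 20.4 + 22.3 + 20.8 + 22.6 + 21.2 + 18.9 + 22.6) / 11 = 234.6000 / 11 = 21.3273
R̄ = (10.7 + 10.0 + 6.0 + 10.1 + 7.2 + 9.9 + 9.5 + 4.3 + 4.6 + 6.6 + 7.8) / 11 = 86.7000 / 11 = 7.8818
LCL = X̄̄ − A₂·R̄ = 21.3273 − 0.483 × 7.8818 = 17.5204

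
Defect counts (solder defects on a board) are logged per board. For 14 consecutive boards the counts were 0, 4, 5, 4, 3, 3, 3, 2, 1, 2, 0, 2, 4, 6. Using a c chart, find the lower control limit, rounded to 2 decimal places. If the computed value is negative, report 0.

0.00

c̄ = (0 + 4 + 5 + 4 + 3 + 3 + 3 + 2 + 1 + 2 + 0 + 2 + 4 + 6) / 14 = 39 / 14 = 2.7857
LCL = c̄ − 3√c̄ = 2.7857 − 3 × 1.6690 = -2.2214 → 0 (cannot be negative)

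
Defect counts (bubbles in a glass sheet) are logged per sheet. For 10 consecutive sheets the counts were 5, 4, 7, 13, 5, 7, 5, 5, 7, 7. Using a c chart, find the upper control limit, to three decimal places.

14.149

c̄ = (5 + 4 + 7 + 13 + 5 + 7 + 5 + 5 + 7 + 7) / 10 = 65 / 10 = 6.5000
UCL = c̄ + 3√c̄ = 6.5000 + 3 × √6.5000 = 6.5000 + 3 × 2.5495 = 14.1485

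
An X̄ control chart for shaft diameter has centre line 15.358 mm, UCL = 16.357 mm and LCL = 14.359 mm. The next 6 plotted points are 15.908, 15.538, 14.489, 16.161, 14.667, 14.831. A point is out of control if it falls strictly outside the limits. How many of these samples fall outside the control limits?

All 6 points lie within [14.359, 16.357].

0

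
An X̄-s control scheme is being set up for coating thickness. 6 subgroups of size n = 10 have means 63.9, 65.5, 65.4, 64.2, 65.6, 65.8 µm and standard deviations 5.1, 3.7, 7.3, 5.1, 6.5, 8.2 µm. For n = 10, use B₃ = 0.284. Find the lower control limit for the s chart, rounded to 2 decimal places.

s̄ = (5.1 + 3.7 + 7.3 + 5.1 + 6.5 + 8.2) / 6 = 5.9833
LCL_s = B₃·s̄ = 0.284 × 5.9833 = 1.6993

1.70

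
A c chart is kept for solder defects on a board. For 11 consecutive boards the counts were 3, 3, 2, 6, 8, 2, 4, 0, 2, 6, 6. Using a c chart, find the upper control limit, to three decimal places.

9.680

c̄ = (3 + 3 + 2 + 6 + 8 + 2 + 4 + 0 + 2 + 6 + 6) / 11 = 42 / 11 = 3.8182
UCL = c̄ + 3√c̄ = 3.8182 + 3 × √3.8182 = 3.8182 + 3 × 1.9540 = 9.6802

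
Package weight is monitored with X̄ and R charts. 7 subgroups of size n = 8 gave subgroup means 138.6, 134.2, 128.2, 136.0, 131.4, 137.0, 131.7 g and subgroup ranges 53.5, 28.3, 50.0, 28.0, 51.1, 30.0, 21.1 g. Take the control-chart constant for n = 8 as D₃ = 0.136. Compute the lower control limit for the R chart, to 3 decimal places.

5.090

R̄ = (53.5 + 28.3 + 50.0 + 28.0 + 51.1 + 30.0 + 21.1) / 7 = 262.0000 / 7 = 37.4286
LCL_R = D₃·R̄ = 0.136 × 37.4286 = 5.0903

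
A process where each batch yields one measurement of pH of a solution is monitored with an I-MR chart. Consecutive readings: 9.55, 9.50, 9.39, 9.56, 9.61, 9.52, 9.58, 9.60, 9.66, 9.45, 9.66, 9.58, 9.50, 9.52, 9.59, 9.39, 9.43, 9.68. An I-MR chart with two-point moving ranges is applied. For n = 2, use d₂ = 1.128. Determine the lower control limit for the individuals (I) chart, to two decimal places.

9.27

X̄ = (9.55 + 9.50 + 9.39 + 9.56 + 9.61 + 9.52 + 9.58 + 9.60 + 9.66 + 9.45 + 9.66 + 9.58 + 9.50 + 9.52 + 9.59 + 9.39 + 9.43 + 9.68) / 18 = 9.5428
Moving ranges: 0.05, 0.11, 0.17, 0.05, 0.09, 0.06, 0.02, 0.06, 0.21, 0.21, 0.08, 0.08, 0.02, 0.07, 0.20, 0.04, 0.25; M̄R̄ = 1.7700 / 17 = 0.1041
LCL = X̄ − 3·M̄R̄/d₂ = 9.5428 − 3 × 0.1041 / 1.128 = 9.2659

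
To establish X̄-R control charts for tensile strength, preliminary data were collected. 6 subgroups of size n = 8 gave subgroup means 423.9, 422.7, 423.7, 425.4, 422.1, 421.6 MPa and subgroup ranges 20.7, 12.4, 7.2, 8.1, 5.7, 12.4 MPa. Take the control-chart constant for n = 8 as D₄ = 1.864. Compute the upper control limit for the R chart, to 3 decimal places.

R̄ = (20.7 + 12.4 + 7.2 + 8.1 + 5.7 + 12.4) / 6 = 66.5000 / 6 = 11.0833
UCL_R = D₄·R̄ = 1.864 × 11.0833 = 20.6593

20.659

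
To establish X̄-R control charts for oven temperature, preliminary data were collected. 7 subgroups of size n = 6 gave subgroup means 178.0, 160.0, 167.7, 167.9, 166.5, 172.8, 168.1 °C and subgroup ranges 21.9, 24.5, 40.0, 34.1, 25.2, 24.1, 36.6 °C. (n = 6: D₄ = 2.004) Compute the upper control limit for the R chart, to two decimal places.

R̄ = (21.9 + 24.5 + 40.0 + 34.1 + 25.2 + 24.1 + 36.6) / 7 = 206.4000 / 7 = 29.4857
UCL_R = D₄·R̄ = 2.004 × 29.4857 = 59.0894

59.09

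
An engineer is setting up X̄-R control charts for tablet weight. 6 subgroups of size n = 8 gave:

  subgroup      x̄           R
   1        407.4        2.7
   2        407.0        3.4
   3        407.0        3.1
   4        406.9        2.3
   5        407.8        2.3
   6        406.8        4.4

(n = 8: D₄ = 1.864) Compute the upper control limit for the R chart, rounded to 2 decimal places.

5.65

R̄ = (2.7 + 3.4 + 3.1 + 2.3 + 2.3 + 4.4) / 6 = 18.2000 / 6 = 3.0333
UCL_R = D₄·R̄ = 1.864 × 3.0333 = 5.6541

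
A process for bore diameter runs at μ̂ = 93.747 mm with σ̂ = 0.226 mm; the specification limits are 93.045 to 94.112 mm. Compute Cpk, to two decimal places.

0.54

Cpu = (USL − μ̂) / (3σ̂) = (94.112 − 93.747) / (3 × 0.226) = 0.5383; Cpl = (μ̂ − LSL) / (3σ̂) = (93.747 − 93.045) / (3 × 0.226) = 1.0354; Cpk = min(Cpu, Cpl) = 0.5383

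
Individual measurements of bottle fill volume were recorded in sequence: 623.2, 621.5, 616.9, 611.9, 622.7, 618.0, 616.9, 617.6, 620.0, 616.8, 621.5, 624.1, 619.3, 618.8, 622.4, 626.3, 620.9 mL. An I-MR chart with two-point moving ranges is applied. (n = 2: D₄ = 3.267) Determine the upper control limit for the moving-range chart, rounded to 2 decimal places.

Moving ranges: 1.7, 4.6, 5.0, 10.8, 4.7, 1.1, 0.7, 2.4, 3.2, 4.7, 2.6, 4.8, 0.5, 3.6, 3.9, 5.4; M̄R̄ = 59.7000 / 16 = 3.7313
UCL_MR = D₄·M̄R̄ = 3.267 × 3.7313 = 12.1900

12.19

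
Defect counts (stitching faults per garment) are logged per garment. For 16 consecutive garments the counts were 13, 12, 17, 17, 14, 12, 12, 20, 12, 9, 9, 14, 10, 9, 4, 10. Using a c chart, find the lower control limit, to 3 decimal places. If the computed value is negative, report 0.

c̄ = (13 + 12 + 17 + 17 + 14 + 12 + 12 + 20 + 12 + 9 + 9 + 14 + 10 + 9 + 4 + 10) / 16 = 194 / 16 = 12.1250
LCL = c̄ − 3√c̄ = 12.1250 − 3 × 3.4821 = 1.6787

1.679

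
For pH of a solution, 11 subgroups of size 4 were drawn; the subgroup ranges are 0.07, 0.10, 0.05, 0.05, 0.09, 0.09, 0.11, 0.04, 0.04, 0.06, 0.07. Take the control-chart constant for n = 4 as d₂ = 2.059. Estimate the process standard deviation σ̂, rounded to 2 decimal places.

0.03

R̄ = (0.07 + 0.10 + 0.05 + 0.05 + 0.09 + 0.09 + 0.11 + 0.04 + 0.04 + 0.06 + 0.07) / 11 = 0.0700
σ̂ = R̄ / d₂ = 0.0700 / 2.059 = 0.0340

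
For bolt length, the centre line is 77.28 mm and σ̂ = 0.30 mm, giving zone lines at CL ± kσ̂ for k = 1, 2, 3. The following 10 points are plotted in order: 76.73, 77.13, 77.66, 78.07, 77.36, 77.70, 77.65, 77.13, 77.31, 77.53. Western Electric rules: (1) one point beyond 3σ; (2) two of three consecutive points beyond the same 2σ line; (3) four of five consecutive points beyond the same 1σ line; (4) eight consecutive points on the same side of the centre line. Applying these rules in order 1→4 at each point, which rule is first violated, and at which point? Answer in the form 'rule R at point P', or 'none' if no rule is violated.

rule 3 at point 7

Zone of each point (C = within 1σ̂, B = 1σ̂–2σ̂, A = 2σ̂–3σ̂, * = beyond 3σ̂; sign = side of CL): 1:-B, 2:-C, 3:+B, 4:+A, 5:+C, 6:+B, 7:+B, 8:-C, 9:+C, 10:+C
Rule 3 (four of five consecutive points beyond the same 1σ limit) is satisfied at point 7.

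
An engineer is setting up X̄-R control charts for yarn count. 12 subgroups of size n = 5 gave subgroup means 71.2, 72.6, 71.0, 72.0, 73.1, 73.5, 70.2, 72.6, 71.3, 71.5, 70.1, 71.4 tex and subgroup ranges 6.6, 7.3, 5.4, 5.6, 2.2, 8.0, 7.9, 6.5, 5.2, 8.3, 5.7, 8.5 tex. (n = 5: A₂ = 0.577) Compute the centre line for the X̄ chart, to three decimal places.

X̄̄ = (71.2 + 72.6 + 71.0 + 72.0 + 73.1 + 73.5 + 70.2 + 72.6 + 71.3 + 71.5 + 70.1 + 71.4) / 12 = 860.5000 / 12 = 71.7083
CL = X̄̄ = 71.7083

71.708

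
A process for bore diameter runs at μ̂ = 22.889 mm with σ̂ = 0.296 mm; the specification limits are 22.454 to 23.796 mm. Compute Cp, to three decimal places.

Cp = (USL − LSL) / (6σ̂) = (23.796 − 22.454) / (6 × 0.296) = 1.3420 / 1.7760 = 0.7556

0.756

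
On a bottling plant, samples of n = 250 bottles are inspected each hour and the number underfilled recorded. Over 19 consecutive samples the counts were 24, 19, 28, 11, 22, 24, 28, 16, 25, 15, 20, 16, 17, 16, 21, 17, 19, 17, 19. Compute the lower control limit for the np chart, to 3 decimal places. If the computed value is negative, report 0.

p̄ = Σdᵢ / (k·n) = 374 / (19 × 250) = 0.07874
LCL = np̄ − 3·√(np̄(1−p̄)) = 19.6842 − 3 × 4.2584 = 6.9089

6.909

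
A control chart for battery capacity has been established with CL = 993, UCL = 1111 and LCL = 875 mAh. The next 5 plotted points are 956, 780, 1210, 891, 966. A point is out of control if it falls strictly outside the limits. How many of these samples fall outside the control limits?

2

Compare each point to [875, 1111]: sample 2 = 780 < LCL; sample 3 = 1210 > UCL.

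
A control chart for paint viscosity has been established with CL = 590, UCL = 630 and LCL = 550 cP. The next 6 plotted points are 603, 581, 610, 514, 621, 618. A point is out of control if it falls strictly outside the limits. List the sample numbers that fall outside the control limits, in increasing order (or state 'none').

4

Compare each point to [550, 630]: sample 4 = 514 < LCL.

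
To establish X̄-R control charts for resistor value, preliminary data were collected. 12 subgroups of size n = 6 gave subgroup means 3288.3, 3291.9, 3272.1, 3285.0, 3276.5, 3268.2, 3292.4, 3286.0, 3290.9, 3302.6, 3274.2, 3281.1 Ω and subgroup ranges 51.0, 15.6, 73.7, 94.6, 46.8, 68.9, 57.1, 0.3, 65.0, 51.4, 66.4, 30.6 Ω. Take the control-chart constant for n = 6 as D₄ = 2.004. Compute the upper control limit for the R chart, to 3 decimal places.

103.774

R̄ = (51.0 + 15.6 + 73.7 + 94.6 + 46.8 + 68.9 + 57.1 + 0.3 + 65.0 + 51.4 + 66.4 + 30.6) / 12 = 621.4000 / 12 = 51.7833
UCL_R = D₄·R̄ = 2.004 × 51.7833 = 103.7738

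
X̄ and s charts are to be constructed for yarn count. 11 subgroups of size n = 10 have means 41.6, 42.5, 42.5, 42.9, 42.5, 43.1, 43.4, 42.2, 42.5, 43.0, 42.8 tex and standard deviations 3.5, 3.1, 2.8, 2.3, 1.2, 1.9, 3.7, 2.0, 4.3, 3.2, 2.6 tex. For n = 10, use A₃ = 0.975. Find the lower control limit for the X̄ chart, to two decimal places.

39.92

X̄̄ = (41.6 + 42.5 + 42.5 + 42.9 + 42.5 + 43.1 + 43.4 + 42.2 + 42.5 + 43.0 + 42.8) / 11 = 42.6364
s̄ = (3.5 + 3.1 + 2.8 + 2.3 + 1.2 + 1.9 + 3.7 + 2.0 + 4.3 + 3.2 + 2.6) / 11 = 2.7818
LCL = X̄̄ − A₃·s̄ = 42.6364 − 0.975 × 2.7818 = 39.9241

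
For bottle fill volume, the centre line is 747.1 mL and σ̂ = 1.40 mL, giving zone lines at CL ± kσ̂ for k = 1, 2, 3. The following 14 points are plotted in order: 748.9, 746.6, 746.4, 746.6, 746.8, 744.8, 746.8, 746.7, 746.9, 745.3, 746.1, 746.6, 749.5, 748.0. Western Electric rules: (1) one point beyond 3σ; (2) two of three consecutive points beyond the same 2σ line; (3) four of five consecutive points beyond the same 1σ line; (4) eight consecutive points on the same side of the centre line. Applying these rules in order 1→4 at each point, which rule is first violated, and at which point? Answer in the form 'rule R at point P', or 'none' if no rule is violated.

Zone of each point (C = within 1σ̂, B = 1σ̂–2σ̂, A = 2σ̂–3σ̂, * = beyond 3σ̂; sign = side of CL): 1:+B, 2:-C, 3:-C, 4:-C, 5:-C, 6:-B, 7:-C, 8:-C, 9:-C, 10:-B, 11:-C, 12:-C, 13:+B, 14:+C
Rule 4 (eight consecutive points on the same side of the centre line) is satisfied at point 9.

rule 4 at point 9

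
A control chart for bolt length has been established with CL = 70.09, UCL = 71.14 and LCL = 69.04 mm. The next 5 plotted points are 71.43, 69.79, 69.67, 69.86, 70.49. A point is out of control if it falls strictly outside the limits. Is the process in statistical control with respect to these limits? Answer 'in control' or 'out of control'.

out of control

Compare each point to [69.04, 71.14]: sample 1 = 71.43 > UCL.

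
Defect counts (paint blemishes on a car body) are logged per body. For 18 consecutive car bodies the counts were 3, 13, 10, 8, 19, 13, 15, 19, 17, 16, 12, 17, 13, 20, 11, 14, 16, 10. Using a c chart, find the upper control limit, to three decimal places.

24.757

c̄ = (3 + 13 + 10 + 8 + 19 + 13 + 15 + 19 + 17 + 16 + 12 + 17 + 13 + 20 + 11 + 14 + 16 + 10) / 18 = 246 / 18 = 13.6667
UCL = c̄ + 3√c̄ = 13.6667 + 3 × √13.6667 = 13.6667 + 3 × 3.6968 = 24.7572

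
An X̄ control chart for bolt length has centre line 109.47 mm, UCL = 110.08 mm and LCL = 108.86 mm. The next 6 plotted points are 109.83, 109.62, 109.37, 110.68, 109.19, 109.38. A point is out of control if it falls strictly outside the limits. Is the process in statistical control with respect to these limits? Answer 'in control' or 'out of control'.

out of control

Compare each point to [108.86, 110.08]: sample 4 = 110.68 > UCL.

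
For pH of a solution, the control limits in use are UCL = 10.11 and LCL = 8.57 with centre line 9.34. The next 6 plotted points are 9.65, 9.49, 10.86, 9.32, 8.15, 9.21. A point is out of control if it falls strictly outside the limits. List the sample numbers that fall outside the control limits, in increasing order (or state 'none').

3, 5

Compare each point to [8.57, 10.11]: sample 3 = 10.86 > UCL; sample 5 = 8.15 < LCL.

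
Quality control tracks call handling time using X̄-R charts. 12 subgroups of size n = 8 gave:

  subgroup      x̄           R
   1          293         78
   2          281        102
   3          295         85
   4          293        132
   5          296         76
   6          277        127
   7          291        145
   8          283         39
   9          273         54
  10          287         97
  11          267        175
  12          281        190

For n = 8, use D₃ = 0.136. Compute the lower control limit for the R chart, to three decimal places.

14.733

R̄ = (78 + 102 + 85 + 132 + 76 + 127 + 145 + 39 + 54 + 97 + 175 + 190) / 12 = 1300.0000 / 12 = 108.3333
LCL_R = D₃·R̄ = 0.136 × 108.3333 = 14.7333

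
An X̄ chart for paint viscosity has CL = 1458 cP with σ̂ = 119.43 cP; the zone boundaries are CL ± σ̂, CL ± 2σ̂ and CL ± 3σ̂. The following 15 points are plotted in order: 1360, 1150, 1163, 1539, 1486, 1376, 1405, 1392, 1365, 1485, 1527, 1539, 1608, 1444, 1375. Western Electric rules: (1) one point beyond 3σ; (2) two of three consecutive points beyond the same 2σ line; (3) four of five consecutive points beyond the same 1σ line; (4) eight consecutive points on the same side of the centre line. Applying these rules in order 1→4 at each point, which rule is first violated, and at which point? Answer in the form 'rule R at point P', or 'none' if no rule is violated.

Zone of each point (C = within 1σ̂, B = 1σ̂–2σ̂, A = 2σ̂–3σ̂, * = beyond 3σ̂; sign = side of CL): 1:-C, 2:-A, 3:-A, 4:+C, 5:+C, 6:-C, 7:-C, 8:-C, 9:-C, 10:+C, 11:+C, 12:+C, 13:+B, 14:-C, 15:-C
Rule 2 (two of three consecutive points beyond the same 2σ limit) is satisfied at point 3.

rule 2 at point 3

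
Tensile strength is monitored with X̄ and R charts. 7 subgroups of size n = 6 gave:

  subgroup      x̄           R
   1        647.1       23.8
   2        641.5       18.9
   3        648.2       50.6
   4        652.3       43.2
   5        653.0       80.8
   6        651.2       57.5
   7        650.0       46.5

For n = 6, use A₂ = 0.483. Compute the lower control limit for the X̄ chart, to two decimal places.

626.87

X̄̄ = (647.1 + 641.5 + 648.2 + 652.3 + 653.0 + 651.2 + 650.0) / 7 = 4543.3000 / 7 = 649.0429
R̄ = (23.8 + 18.9 + 50.6 + 43.2 + 80.8 + 57.5 + 46.5) / 7 = 321.3000 / 7 = 45.9000
LCL = X̄̄ − A₂·R̄ = 649.0429 − 0.483 × 45.9000 = 626.8732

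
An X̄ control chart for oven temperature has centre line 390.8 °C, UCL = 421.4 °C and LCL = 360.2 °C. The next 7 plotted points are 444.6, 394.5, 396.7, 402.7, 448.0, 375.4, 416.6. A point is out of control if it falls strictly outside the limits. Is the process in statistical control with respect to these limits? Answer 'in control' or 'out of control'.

Compare each point to [360.2, 421.4]: sample 1 = 444.6 > UCL; sample 5 = 448.0 > UCL.

out of control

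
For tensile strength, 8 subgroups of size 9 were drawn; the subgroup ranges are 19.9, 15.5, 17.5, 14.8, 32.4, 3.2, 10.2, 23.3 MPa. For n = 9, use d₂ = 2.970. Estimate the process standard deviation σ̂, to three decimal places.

5.758

R̄ = (19.9 + 15.5 + 17.5 + 14.8 + 32.4 + 3.2 + 10.2 + 23.3) / 8 = 17.1000
σ̂ = R̄ / d₂ = 17.1000 / 2.970 = 5.7576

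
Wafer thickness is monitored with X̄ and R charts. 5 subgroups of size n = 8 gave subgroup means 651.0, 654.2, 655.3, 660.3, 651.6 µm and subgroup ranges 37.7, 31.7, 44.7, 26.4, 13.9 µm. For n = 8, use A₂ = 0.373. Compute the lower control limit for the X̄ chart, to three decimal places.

X̄̄ = (651.0 + 654.2 + 655.3 + 660.3 + 651.6) / 5 = 3272.4000 / 5 = 654.4800
R̄ = (37.7 + 31.7 + 44.7 + 26.4 + 13.9) / 5 = 154.4000 / 5 = 30.8800
LCL = X̄̄ − A₂·R̄ = 654.4800 − 0.373 × 30.8800 = 642.9618

642.962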